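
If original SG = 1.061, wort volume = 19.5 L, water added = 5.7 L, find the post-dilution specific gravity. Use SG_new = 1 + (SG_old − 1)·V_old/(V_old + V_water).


pts = (1.061 − 1)·1000·19.5/(19.5 + 5.7) = 47.2024
SG_new = 1 + 47.2024/1000

1.0472


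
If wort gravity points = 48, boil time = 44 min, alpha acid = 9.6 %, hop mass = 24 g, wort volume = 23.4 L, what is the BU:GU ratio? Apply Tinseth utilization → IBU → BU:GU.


U = 1.65·0.000125^(GP/1000)·(1−e^(−0.04t))/4.15;  IBU = (α/100)·m·U·1000/V;  BU:GU = IBU/GP
U = 1.65·0.000125^(48/1000)·(1−e^(−0.04·44))/4.15 = 0.2138
IBU = (9.6/100)·24·0.2138·1000/23.4 = 21.0553
BU:GU = 21.0553/48

0.4387


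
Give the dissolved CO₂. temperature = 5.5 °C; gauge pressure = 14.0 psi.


vols = (P + 14.695)·(0.01821 + 0.09011·e^(−0.04·T))
vols = (14.0 + 14.695)·(0.01821 + 0.09011·e^(−0.04·5.5))

2.5976 volumes


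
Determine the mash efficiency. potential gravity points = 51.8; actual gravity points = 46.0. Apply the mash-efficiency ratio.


efficiency = actual / potential × 100
efficiency = 46.0 / 51.8 × 100

88.8031 %


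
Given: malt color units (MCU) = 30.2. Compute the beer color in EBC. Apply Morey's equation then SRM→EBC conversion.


SRM = 1.4922·MCU^0.6859;  EBC = SRM·1.97
SRM = 1.4922·30.2^0.6859 = 15.4513
EBC = 15.4513·1.97

30.4390 EBC


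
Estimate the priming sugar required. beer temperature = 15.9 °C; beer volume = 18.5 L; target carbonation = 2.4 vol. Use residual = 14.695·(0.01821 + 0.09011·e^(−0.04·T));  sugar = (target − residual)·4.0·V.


residual = 14.695·(0.01821 + 0.09011·e^(−0.04·15.9)) = 0.9686
sugar = (2.4 − 0.9686)·4.0·18.5

105.9223 g


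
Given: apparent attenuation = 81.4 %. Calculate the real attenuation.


RA = AA · 0.8192
RA = 81.4 · 0.8192

66.6829 %


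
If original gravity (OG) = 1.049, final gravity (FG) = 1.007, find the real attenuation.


AA = (OG−FG)/(OG−1)·100;  RA = AA·0.8192
AA = (1.049 − 1.007)/(1.049 − 1)·100 = 85.7143
RA = 85.7143·0.8192

70.2171 %


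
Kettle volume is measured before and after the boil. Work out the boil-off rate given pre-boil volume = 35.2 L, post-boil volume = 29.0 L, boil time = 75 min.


rate = (V_pre − V_post) / (t_min/60)
rate = (35.2 − 29.0) / (75/60)

4.9600 L/hr


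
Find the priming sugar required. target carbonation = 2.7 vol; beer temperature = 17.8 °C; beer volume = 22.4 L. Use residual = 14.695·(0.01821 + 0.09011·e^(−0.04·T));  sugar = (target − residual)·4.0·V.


residual = 14.695·(0.01821 + 0.09011·e^(−0.04·17.8)) = 0.9173
sugar = (2.7 − 0.9173)·4.0·22.4

159.7287 g


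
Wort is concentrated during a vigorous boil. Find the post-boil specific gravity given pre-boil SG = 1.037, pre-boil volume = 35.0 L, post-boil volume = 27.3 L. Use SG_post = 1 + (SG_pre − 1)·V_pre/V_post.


pts_pre = (1.037 − 1)·1000 = 37.0000
pts_post = 37.0000·35.0/27.3 = 47.4359
SG_post = 1 + 47.4359/1000

1.0474


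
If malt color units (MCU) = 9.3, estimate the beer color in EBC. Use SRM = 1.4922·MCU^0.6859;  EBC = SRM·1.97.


SRM = 1.4922·9.3^0.6859 = 6.8883
EBC = 6.8883·1.97

13.5699 EBC


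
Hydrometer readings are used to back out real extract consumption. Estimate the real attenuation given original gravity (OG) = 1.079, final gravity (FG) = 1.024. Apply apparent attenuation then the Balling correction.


AA = (OG−FG)/(OG−1)·100;  RA = AA·0.8192
AA = (1.079 − 1.024)/(1.079 − 1)·100 = 69.6203
RA = 69.6203·0.8192

57.0329 %


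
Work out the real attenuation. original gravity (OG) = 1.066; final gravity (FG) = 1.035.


AA = (OG−FG)/(OG−1)·100;  RA = AA·0.8192
AA = (1.066 − 1.035)/(1.066 − 1)·100 = 46.9697
RA = 46.9697·0.8192

38.4776 %


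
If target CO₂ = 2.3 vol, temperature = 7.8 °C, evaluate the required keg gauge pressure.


psi = vols/(0.01821 + 0.09011·e^(−0.04·T)) − 14.695
psi = 2.3/(0.01821 + 0.09011·e^(−0.04·7.8)) − 14.695

12.6310 psi


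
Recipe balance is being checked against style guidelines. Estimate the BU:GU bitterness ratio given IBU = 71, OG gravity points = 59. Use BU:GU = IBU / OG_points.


BU:GU = 71 / 59

1.2034


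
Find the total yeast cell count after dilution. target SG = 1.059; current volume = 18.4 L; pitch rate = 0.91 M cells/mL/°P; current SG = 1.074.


V_w = V·((SG_c−1)/(SG_t−1)−1);  °P = 259 − 259/SG_t;  cells = rate·(V+V_w)·°P
V_w = 18.4·((1.074−1)/(1.059−1)−1) = 4.6780
V_final = 18.4 + 4.6780 = 23.0780
°P = 259 − 259/1.059 = 14.4297
cells = 0.91·23.0780·14.4297

303.0364 billion cells


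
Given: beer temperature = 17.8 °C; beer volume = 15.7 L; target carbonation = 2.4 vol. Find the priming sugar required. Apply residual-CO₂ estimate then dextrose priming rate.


residual = 14.695·(0.01821 + 0.09011·e^(−0.04·T));  sugar = (target − residual)·4.0·V
residual = 14.695·(0.01821 + 0.09011·e^(−0.04·17.8)) = 0.9173
sugar = (2.4 − 0.9173)·4.0·15.7

93.1127 g


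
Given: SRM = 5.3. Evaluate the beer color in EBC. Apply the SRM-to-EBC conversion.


EBC = SRM · 1.97
EBC = 5.3 · 1.97

10.4410 EBC


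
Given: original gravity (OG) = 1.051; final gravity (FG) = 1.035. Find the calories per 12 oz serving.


ABW = (OG−FG)·131.25·0.79/FG;  °P = 259 − 259/SG (for OG→OE and FG→AE);  RE = 0.1808·OE + 0.8192·AE;  Cal = (6.9·ABW + 4·(RE−0.1))·FG·3.55
ABW = (1.051 − 1.035)·131.25·0.79/1.035 = 1.6029
OE = 259 − 259/1.051 = 12.5680 °P
AE = 259 − 259/1.035 = 8.7585 °P
RE = 0.1808·12.5680 + 0.8192·8.7585 = 9.4472 °P
Cal = (6.9·1.6029 + 4·(9.4472−0.1))·1.035·3.55

178.0134 kcal


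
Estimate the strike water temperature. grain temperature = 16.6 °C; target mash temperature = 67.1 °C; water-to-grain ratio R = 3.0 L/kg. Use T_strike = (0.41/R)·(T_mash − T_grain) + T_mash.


T_strike = (0.41/3.0)·(67.1 − 16.6) + 67.1

74.0017 °C


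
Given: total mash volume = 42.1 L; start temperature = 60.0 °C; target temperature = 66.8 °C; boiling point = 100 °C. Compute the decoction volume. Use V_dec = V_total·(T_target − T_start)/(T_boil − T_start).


V_dec = 42.1·(66.8 − 60.0)/(100 − 60.0)

7.1570 L


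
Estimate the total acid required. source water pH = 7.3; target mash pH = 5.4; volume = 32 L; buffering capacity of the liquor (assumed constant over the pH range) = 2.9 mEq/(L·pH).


acid = buffering capacity · (pH_source − pH_target) · V
acid = 2.9 · (7.3 − 5.4) · 32

176.3200 mEq


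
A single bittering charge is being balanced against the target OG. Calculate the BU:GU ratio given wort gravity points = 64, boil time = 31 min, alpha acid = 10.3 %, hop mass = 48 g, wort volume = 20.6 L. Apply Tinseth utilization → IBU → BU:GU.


U = 1.65·0.000125^(GP/1000)·(1−e^(−0.04t))/4.15;  IBU = (α/100)·m·U·1000/V;  BU:GU = IBU/GP
U = 1.65·0.000125^(64/1000)·(1−e^(−0.04·31))/4.15 = 0.1590
IBU = (10.3/100)·48·0.1590·1000/20.6 = 38.1491
BU:GU = 38.1491/64

0.5961


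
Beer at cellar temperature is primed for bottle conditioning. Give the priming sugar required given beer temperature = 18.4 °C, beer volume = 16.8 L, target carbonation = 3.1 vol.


residual = 14.695·(0.01821 + 0.09011·e^(−0.04·T));  sugar = (target − residual)·4.0·V
residual = 14.695·(0.01821 + 0.09011·e^(−0.04·18.4)) = 0.9019
sugar = (3.1 − 0.9019)·4.0·16.8

147.7119 g


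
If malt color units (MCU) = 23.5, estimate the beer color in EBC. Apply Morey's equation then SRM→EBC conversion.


SRM = 1.4922·MCU^0.6859;  EBC = SRM·1.97
SRM = 1.4922·23.5^0.6859 = 13.0090
EBC = 13.0090·1.97

25.6276 EBC


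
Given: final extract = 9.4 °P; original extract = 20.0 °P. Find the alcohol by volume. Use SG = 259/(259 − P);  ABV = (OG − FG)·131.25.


OG = 259/(259 − 20.0) = 1.0837
FG = 259/(259 − 9.4) = 1.0377
ABV = (1.0837 − 1.0377)·131.25

6.0404 % ABV


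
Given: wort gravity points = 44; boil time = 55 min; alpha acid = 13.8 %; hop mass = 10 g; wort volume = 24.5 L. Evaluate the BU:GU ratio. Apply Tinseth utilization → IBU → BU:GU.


U = 1.65·0.000125^(GP/1000)·(1−e^(−0.04t))/4.15;  IBU = (α/100)·m·U·1000/V;  BU:GU = IBU/GP
U = 1.65·0.000125^(44/1000)·(1−e^(−0.04·55))/4.15 = 0.2381
IBU = (13.8/100)·10·0.2381·1000/24.5 = 13.4094
BU:GU = 13.4094/44

0.3048


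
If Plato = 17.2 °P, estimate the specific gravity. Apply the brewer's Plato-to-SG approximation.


SG = 259/(259 − P)
SG = 259/(259 − 17.2)

1.0711


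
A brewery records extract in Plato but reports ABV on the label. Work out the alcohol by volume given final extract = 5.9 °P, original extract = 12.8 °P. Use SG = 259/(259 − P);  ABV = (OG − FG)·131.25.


OG = 259/(259 − 12.8) = 1.0520
FG = 259/(259 − 5.9) = 1.0233
ABV = (1.0520 − 1.0233)·131.25

3.7642 % ABV


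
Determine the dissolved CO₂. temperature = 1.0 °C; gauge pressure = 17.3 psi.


vols = (P + 14.695)·(0.01821 + 0.09011·e^(−0.04·T))
vols = (17.3 + 14.695)·(0.01821 + 0.09011·e^(−0.04·1.0))

3.3527 volumes


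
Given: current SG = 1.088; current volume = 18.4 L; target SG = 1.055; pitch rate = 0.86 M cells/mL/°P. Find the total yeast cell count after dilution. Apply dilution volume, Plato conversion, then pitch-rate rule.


V_w = V·((SG_c−1)/(SG_t−1)−1);  °P = 259 − 259/SG_t;  cells = rate·(V+V_w)·°P
V_w = 18.4·((1.088−1)/(1.055−1)−1) = 11.0400
V_final = 18.4 + 11.0400 = 29.4400
°P = 259 − 259/1.055 = 13.5024
cells = 0.86·29.4400·13.5024

341.8584 billion cells


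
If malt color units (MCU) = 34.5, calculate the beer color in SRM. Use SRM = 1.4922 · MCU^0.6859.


SRM = 1.4922 · 34.5^0.6859

16.9284 SRM


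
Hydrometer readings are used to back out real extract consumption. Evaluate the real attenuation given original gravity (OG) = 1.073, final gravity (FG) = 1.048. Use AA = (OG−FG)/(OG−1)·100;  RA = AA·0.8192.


AA = (1.073 − 1.048)/(1.073 − 1)·100 = 34.2466
RA = 34.2466·0.8192

28.0548 %


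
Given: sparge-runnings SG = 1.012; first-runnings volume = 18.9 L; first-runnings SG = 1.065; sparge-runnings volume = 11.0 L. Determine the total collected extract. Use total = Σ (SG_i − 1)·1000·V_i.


first = (1.065 − 1)·1000·18.9 = 1228.5000
sparge = (1.012 − 1)·1000·11.0 = 132.0000
total = 1228.5000 + 132.0000

1360.5000 gravity·L


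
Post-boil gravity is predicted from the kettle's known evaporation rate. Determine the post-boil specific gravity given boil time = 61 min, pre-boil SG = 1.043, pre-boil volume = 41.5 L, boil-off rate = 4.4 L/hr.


V_post = V_pre − rate·(t/60);  SG_post = 1 + (SG_pre−1)·V_pre/V_post
V_post = 41.5 − 4.4·(61/60) = 37.0267
SG_post = 1 + (1.043 − 1)·41.5/37.0267

1.0482


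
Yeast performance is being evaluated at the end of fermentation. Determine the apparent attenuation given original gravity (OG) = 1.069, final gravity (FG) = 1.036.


AA = (OG − FG)/(OG − 1) · 100
AA = (1.069 − 1.036)/(1.069 − 1) · 100

47.8261 %


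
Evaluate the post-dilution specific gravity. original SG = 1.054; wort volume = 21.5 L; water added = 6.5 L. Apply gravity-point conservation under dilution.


SG_new = 1 + (SG_old − 1)·V_old/(V_old + V_water)
pts = (1.054 − 1)·1000·21.5/(21.5 + 6.5) = 41.4643
SG_new = 1 + 41.4643/1000

1.0415


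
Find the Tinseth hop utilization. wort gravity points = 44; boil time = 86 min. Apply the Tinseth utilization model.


U = 1.65·0.000125^(GP/1000) · (1 − e^(−0.04·t))/4.15
bigness = 1.65·0.000125^(44/1000) = 1.1111
boil_factor = (1 − e^(−0.04·86))/4.15 = 0.2332
U = 1.1111 · 0.2332

0.2591


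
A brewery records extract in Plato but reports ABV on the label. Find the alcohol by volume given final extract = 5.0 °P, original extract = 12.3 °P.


SG = 259/(259 − P);  ABV = (OG − FG)·131.25
OG = 259/(259 − 12.3) = 1.0499
FG = 259/(259 − 5.0) = 1.0197
ABV = (1.0499 − 1.0197)·131.25

3.9602 % ABV


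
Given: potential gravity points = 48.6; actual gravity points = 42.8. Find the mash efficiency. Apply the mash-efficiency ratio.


efficiency = actual / potential × 100
efficiency = 42.8 / 48.6 × 100

88.0658 %


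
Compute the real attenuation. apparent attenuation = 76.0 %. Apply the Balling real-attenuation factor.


RA = AA · 0.8192
RA = 76.0 · 0.8192

62.2592 %


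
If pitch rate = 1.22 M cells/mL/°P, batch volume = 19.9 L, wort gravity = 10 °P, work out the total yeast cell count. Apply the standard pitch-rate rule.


cells (billions) = rate · V_L · °P
cells = 1.22 · 19.9 · 10

242.7800 billion cells


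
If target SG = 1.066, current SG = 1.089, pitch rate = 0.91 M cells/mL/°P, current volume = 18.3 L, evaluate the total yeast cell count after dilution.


V_w = V·((SG_c−1)/(SG_t−1)−1);  °P = 259 − 259/SG_t;  cells = rate·(V+V_w)·°P
V_w = 18.3·((1.089−1)/(1.066−1)−1) = 6.3773
V_final = 18.3 + 6.3773 = 24.6773
°P = 259 − 259/1.066 = 16.0356
cells = 0.91·24.6773·16.0356

360.1016 billion cells


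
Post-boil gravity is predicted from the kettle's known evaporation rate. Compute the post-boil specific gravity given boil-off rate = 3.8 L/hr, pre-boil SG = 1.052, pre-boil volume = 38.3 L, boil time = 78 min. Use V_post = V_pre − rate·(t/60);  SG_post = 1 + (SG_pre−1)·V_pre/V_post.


V_post = 38.3 − 3.8·(78/60) = 33.3600
SG_post = 1 + (1.052 − 1)·38.3/33.3600

1.0597


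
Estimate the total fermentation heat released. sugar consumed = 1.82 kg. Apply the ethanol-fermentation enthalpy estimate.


Q = m_sugar · 590 kJ/kg
Q = 1.82 · 590

1073.8000 kJ


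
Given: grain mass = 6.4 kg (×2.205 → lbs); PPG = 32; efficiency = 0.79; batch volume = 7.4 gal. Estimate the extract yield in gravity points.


points = lbs × PPG × eff / vol
lbs = 6.4 × 2.205 = 14.1120
points = 14.1120 × 32 × 0.79 / 7.4

48.2096 points


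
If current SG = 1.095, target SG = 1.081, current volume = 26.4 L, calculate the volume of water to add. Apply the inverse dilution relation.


V_water = V·((SG_curr − 1)/(SG_target − 1) − 1)
V_water = 26.4·((1.095 − 1)/(1.081 − 1) − 1)

4.5630 L


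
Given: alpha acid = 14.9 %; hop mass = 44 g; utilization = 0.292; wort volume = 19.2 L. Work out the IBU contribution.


IBU = (α/100)·mass·U·1000 / V
IBU = (14.9/100)·44·0.292·1000 / 19.2

99.7058 IBU


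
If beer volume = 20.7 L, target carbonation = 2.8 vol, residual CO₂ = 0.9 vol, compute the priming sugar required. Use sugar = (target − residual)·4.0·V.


sugar = (2.8 − 0.9)·4.0·20.7

157.3200 g


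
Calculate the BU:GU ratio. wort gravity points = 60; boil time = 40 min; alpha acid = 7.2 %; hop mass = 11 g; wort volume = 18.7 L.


U = 1.65·0.000125^(GP/1000)·(1−e^(−0.04t))/4.15;  IBU = (α/100)·m·U·1000/V;  BU:GU = IBU/GP
U = 1.65·0.000125^(60/1000)·(1−e^(−0.04·40))/4.15 = 0.1851
IBU = (7.2/100)·11·0.1851·1000/18.7 = 7.8378
BU:GU = 7.8378/60

0.1306


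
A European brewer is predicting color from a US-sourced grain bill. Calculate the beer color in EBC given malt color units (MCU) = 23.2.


SRM = 1.4922·MCU^0.6859;  EBC = SRM·1.97
SRM = 1.4922·23.2^0.6859 = 12.8948
EBC = 12.8948·1.97

25.4028 EBC


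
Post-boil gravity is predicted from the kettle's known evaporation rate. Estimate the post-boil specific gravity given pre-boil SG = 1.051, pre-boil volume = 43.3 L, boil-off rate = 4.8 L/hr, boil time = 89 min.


V_post = V_pre − rate·(t/60);  SG_post = 1 + (SG_pre−1)·V_pre/V_post
V_post = 43.3 − 4.8·(89/60) = 36.1800
SG_post = 1 + (1.051 − 1)·43.3/36.1800

1.0610


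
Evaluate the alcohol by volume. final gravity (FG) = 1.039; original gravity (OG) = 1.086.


ABV = (OG − FG) · 131.25
ABV = (1.086 − 1.039) · 131.25

6.1688 % ABV


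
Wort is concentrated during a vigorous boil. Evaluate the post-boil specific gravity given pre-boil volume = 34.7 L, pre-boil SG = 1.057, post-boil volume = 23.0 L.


SG_post = 1 + (SG_pre − 1)·V_pre/V_post
pts_pre = (1.057 − 1)·1000 = 57.0000
pts_post = 57.0000·34.7/23.0 = 85.9957
SG_post = 1 + 85.9957/1000

1.0860


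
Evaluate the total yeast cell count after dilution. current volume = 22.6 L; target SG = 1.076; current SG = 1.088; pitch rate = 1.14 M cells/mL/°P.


V_w = V·((SG_c−1)/(SG_t−1)−1);  °P = 259 − 259/SG_t;  cells = rate·(V+V_w)·°P
V_w = 22.6·((1.088−1)/(1.076−1)−1) = 3.5684
V_final = 22.6 + 3.5684 = 26.1684
°P = 259 − 259/1.076 = 18.2937
cells = 1.14·26.1684·18.2937

545.7371 billion cells


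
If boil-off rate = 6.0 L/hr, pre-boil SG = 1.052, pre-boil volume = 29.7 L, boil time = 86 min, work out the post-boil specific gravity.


V_post = V_pre − rate·(t/60);  SG_post = 1 + (SG_pre−1)·V_pre/V_post
V_post = 29.7 − 6.0·(86/60) = 21.1000
SG_post = 1 + (1.052 − 1)·29.7/21.1000

1.0732


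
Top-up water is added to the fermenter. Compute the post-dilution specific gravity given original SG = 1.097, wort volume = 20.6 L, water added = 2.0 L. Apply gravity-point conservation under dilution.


SG_new = 1 + (SG_old − 1)·V_old/(V_old + V_water)
pts = (1.097 − 1)·1000·20.6/(20.6 + 2.0) = 88.4159
SG_new = 1 + 88.4159/1000

1.0884


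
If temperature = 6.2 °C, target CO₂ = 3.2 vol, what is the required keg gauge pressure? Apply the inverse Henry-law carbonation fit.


psi = vols/(0.01821 + 0.09011·e^(−0.04·T)) − 14.695
psi = 3.2/(0.01821 + 0.09011·e^(−0.04·6.2)) − 14.695

21.4517 psi


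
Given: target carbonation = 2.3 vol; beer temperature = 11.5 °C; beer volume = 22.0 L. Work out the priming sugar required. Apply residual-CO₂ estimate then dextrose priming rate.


residual = 14.695·(0.01821 + 0.09011·e^(−0.04·T));  sugar = (target − residual)·4.0·V
residual = 14.695·(0.01821 + 0.09011·e^(−0.04·11.5)) = 1.1035
sugar = (2.3 − 1.1035)·4.0·22.0

105.2902 g


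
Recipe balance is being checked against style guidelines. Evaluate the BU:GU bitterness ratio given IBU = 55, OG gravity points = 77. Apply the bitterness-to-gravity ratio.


BU:GU = IBU / OG_points
BU:GU = 55 / 77

0.7143


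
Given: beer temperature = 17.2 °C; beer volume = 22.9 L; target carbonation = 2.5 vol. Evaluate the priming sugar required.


residual = 14.695·(0.01821 + 0.09011·e^(−0.04·T));  sugar = (target − residual)·4.0·V
residual = 14.695·(0.01821 + 0.09011·e^(−0.04·17.2)) = 0.9331
sugar = (2.5 − 0.9331)·4.0·22.9

143.5284 g


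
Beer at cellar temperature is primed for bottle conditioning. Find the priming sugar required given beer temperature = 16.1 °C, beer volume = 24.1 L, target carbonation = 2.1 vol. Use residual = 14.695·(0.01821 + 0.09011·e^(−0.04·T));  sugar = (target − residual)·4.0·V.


residual = 14.695·(0.01821 + 0.09011·e^(−0.04·16.1)) = 0.9630
sugar = (2.1 − 0.9630)·4.0·24.1

109.6038 g


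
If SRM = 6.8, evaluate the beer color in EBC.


EBC = SRM · 1.97
EBC = 6.8 · 1.97

13.3960 EBC


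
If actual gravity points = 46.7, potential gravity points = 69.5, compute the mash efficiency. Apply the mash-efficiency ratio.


efficiency = actual / potential × 100
efficiency = 46.7 / 69.5 × 100

67.1942 %


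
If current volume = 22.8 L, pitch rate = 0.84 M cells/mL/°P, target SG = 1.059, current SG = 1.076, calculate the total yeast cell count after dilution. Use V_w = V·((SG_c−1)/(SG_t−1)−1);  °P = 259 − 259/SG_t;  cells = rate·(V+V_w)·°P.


V_w = 22.8·((1.076−1)/(1.059−1)−1) = 6.5695
V_final = 22.8 + 6.5695 = 29.3695
°P = 259 − 259/1.059 = 14.4297
cells = 0.84·29.3695·14.4297

355.9849 billion cells


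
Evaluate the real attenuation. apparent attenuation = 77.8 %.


RA = AA · 0.8192
RA = 77.8 · 0.8192

63.7338 %


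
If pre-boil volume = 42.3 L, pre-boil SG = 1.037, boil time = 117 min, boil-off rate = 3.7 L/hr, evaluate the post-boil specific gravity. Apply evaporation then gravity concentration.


V_post = V_pre − rate·(t/60);  SG_post = 1 + (SG_pre−1)·V_pre/V_post
V_post = 42.3 − 3.7·(117/60) = 35.0850
SG_post = 1 + (1.037 − 1)·42.3/35.0850

1.0446


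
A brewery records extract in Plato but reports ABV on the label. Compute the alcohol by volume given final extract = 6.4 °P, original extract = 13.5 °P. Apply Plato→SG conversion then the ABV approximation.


SG = 259/(259 − P);  ABV = (OG − FG)·131.25
OG = 259/(259 − 13.5) = 1.0550
FG = 259/(259 − 6.4) = 1.0253
ABV = (1.0550 − 1.0253)·131.25

3.8920 % ABV


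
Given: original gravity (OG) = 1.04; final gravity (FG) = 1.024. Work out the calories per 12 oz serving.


ABW = (OG−FG)·131.25·0.79/FG;  °P = 259 − 259/SG (for OG→OE and FG→AE);  RE = 0.1808·OE + 0.8192·AE;  Cal = (6.9·ABW + 4·(RE−0.1))·FG·3.55
ABW = (1.04 − 1.024)·131.25·0.79/1.024 = 1.6201
OE = 259 − 259/1.04 = 9.9615 °P
AE = 259 − 259/1.024 = 6.0703 °P
RE = 0.1808·9.9615 + 0.8192·6.0703 = 6.7738 °P
Cal = (6.9·1.6201 + 4·(6.7738−0.1))·1.024·3.55

137.6803 kcal


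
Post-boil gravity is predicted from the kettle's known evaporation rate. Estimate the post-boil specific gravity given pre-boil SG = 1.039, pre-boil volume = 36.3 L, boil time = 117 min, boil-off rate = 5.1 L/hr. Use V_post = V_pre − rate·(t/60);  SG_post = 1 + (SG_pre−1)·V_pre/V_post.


V_post = 36.3 − 5.1·(117/60) = 26.3550
SG_post = 1 + (1.039 − 1)·36.3/26.3550

1.0537


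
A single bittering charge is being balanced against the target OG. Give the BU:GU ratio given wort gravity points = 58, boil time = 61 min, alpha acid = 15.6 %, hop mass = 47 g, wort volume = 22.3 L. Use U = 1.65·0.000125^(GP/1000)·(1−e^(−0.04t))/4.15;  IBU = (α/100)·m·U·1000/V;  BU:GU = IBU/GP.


U = 1.65·0.000125^(58/1000)·(1−e^(−0.04·61))/4.15 = 0.2155
IBU = (15.6/100)·47·0.2155·1000/22.3 = 70.8547
BU:GU = 70.8547/58

1.2216


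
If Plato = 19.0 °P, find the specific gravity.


SG = 259/(259 − P)
SG = 259/(259 − 19.0)

1.0792


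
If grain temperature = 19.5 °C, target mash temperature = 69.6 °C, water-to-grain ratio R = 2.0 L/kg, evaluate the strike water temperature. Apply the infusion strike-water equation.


T_strike = (0.41/R)·(T_mash − T_grain) + T_mash
T_strike = (0.41/2.0)·(69.6 − 19.5) + 69.6

79.8705 °C


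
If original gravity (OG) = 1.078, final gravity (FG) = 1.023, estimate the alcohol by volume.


ABV = (OG − FG) · 131.25
ABV = (1.078 − 1.023) · 131.25

7.2188 % ABV


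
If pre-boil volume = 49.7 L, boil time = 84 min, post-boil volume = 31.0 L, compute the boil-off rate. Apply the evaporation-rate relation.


rate = (V_pre − V_post) / (t_min/60)
rate = (49.7 − 31.0) / (84/60)

13.3571 L/hr


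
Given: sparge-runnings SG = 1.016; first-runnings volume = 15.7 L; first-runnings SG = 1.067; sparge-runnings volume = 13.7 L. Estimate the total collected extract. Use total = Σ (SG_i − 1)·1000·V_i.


first = (1.067 − 1)·1000·15.7 = 1051.9000
sparge = (1.016 − 1)·1000·13.7 = 219.2000
total = 1051.9000 + 219.2000

1271.1000 gravity·L


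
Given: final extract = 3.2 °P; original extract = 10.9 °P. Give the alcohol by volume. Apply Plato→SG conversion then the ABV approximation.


SG = 259/(259 − P);  ABV = (OG − FG)·131.25
OG = 259/(259 − 10.9) = 1.0439
FG = 259/(259 − 3.2) = 1.0125
ABV = (1.0439 − 1.0125)·131.25

4.1244 % ABV


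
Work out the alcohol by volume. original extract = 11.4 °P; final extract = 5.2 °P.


SG = 259/(259 − P);  ABV = (OG − FG)·131.25
OG = 259/(259 − 11.4) = 1.0460
FG = 259/(259 − 5.2) = 1.0205
ABV = (1.0460 − 1.0205)·131.25

3.3539 % ABV


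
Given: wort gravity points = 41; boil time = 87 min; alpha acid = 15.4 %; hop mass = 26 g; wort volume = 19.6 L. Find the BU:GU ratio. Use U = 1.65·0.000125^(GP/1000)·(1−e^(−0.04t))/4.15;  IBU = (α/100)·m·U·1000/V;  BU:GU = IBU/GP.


U = 1.65·0.000125^(41/1000)·(1−e^(−0.04·87))/4.15 = 0.2666
IBU = (15.4/100)·26·0.2666·1000/19.6 = 54.4574
BU:GU = 54.4574/41

1.3282


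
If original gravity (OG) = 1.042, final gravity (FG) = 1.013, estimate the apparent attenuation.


AA = (OG − FG)/(OG − 1) · 100
AA = (1.042 − 1.013)/(1.042 − 1) · 100

69.0476 %


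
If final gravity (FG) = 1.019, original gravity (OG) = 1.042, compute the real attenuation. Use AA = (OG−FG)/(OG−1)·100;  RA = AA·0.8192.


AA = (1.042 − 1.019)/(1.042 − 1)·100 = 54.7619
RA = 54.7619·0.8192

44.8610 %


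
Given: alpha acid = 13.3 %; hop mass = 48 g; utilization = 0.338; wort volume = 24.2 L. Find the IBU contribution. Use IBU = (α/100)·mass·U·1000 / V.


IBU = (13.3/100)·48·0.338·1000 / 24.2

89.1650 IBU


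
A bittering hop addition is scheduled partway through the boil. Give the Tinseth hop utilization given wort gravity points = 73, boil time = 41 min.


U = 1.65·0.000125^(GP/1000) · (1 − e^(−0.04·t))/4.15
bigness = 1.65·0.000125^(73/1000) = 0.8562
boil_factor = (1 − e^(−0.04·41))/4.15 = 0.1942
U = 0.8562 · 0.1942

0.1663


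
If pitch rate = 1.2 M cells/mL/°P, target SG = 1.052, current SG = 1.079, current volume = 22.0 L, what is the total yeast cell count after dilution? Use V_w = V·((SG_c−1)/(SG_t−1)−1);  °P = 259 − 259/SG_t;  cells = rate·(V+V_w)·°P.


V_w = 22.0·((1.079−1)/(1.052−1)−1) = 11.4231
V_final = 22.0 + 11.4231 = 33.4231
°P = 259 − 259/1.052 = 12.8023
cells = 1.2·33.4231·12.8023

513.4700 billion cells


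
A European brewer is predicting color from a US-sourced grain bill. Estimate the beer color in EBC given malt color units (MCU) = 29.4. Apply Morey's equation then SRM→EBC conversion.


SRM = 1.4922·MCU^0.6859;  EBC = SRM·1.97
SRM = 1.4922·29.4^0.6859 = 15.1693
EBC = 15.1693·1.97

29.8836 EBC


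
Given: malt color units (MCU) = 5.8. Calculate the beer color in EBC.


SRM = 1.4922·MCU^0.6859;  EBC = SRM·1.97
SRM = 1.4922·5.8^0.6859 = 4.9827
EBC = 4.9827·1.97

9.8159 EBC


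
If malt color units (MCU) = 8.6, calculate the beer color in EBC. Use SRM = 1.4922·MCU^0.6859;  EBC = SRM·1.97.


SRM = 1.4922·8.6^0.6859 = 6.5283
EBC = 6.5283·1.97

12.8607 EBC


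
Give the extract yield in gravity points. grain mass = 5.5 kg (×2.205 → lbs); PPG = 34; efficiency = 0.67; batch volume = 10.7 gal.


points = lbs × PPG × eff / vol
lbs = 5.5 × 2.205 = 12.1275
points = 12.1275 × 34 × 0.67 / 10.7

25.8191 points


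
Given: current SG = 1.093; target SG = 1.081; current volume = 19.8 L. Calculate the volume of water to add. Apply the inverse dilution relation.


V_water = V·((SG_curr − 1)/(SG_target − 1) − 1)
V_water = 19.8·((1.093 − 1)/(1.081 − 1) − 1)

2.9333 L


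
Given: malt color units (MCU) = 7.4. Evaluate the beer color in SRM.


SRM = 1.4922 · MCU^0.6859
SRM = 1.4922 · 7.4^0.6859

5.8889 SRM


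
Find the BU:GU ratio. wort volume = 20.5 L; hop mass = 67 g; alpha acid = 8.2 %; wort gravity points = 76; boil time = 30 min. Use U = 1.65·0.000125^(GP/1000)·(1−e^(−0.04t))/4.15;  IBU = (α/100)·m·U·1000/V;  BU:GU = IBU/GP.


U = 1.65·0.000125^(76/1000)·(1−e^(−0.04·30))/4.15 = 0.1403
IBU = (8.2/100)·67·0.1403·1000/20.5 = 37.6090
BU:GU = 37.6090/76

0.4949


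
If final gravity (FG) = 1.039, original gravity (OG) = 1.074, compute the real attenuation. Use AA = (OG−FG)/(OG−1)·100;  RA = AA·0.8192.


AA = (1.074 − 1.039)/(1.074 − 1)·100 = 47.2973
RA = 47.2973·0.8192

38.7459 %


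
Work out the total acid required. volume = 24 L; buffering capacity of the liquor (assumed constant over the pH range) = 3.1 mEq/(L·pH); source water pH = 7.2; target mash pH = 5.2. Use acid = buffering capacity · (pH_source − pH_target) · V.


acid = 3.1 · (7.2 − 5.2) · 24

148.8000 mEq


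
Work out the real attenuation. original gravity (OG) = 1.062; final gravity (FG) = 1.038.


AA = (OG−FG)/(OG−1)·100;  RA = AA·0.8192
AA = (1.062 − 1.038)/(1.062 − 1)·100 = 38.7097
RA = 38.7097·0.8192

31.7110 %


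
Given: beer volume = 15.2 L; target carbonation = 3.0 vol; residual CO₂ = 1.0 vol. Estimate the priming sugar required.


sugar = (target − residual)·4.0·V
sugar = (3.0 − 1.0)·4.0·15.2

121.6000 g


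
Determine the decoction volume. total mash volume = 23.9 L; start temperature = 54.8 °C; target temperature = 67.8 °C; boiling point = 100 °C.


V_dec = V_total·(T_target − T_start)/(T_boil − T_start)
V_dec = 23.9·(67.8 − 54.8)/(100 − 54.8)

6.8739 L


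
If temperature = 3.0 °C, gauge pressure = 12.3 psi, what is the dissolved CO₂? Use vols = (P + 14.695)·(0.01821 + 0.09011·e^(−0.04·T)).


vols = (12.3 + 14.695)·(0.01821 + 0.09011·e^(−0.04·3.0))

2.6490 volumes


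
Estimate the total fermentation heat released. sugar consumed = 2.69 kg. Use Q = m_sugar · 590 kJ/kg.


Q = 2.69 · 590

1587.1000 kJ


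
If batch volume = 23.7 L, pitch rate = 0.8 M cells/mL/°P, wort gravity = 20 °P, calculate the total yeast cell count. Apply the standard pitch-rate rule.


cells (billions) = rate · V_L · °P
cells = 0.8 · 23.7 · 20

379.2000 billion cells


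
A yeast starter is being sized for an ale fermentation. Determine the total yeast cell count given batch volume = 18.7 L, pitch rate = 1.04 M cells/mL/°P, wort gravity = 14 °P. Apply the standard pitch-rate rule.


cells (billions) = rate · V_L · °P
cells = 1.04 · 18.7 · 14

272.2720 billion cells


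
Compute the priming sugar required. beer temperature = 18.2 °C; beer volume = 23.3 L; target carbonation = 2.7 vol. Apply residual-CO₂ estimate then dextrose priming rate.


residual = 14.695·(0.01821 + 0.09011·e^(−0.04·T));  sugar = (target − residual)·4.0·V
residual = 14.695·(0.01821 + 0.09011·e^(−0.04·18.2)) = 0.9070
sugar = (2.7 − 0.9070)·4.0·23.3

167.1075 g


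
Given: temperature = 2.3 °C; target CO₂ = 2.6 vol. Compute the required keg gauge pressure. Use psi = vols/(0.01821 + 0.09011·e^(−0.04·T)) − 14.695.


psi = 2.6/(0.01821 + 0.09011·e^(−0.04·2.3)) − 14.695

11.2015 psi


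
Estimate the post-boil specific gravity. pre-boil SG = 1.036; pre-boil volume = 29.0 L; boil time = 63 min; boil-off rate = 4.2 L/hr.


V_post = V_pre − rate·(t/60);  SG_post = 1 + (SG_pre−1)·V_pre/V_post
V_post = 29.0 − 4.2·(63/60) = 24.5900
SG_post = 1 + (1.036 − 1)·29.0/24.5900

1.0425


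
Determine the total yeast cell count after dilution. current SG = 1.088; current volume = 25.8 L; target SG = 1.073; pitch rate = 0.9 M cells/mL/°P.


V_w = V·((SG_c−1)/(SG_t−1)−1);  °P = 259 − 259/SG_t;  cells = rate·(V+V_w)·°P
V_w = 25.8·((1.088−1)/(1.073−1)−1) = 5.3014
V_final = 25.8 + 5.3014 = 31.1014
°P = 259 − 259/1.073 = 17.6207
cells = 0.9·31.1014·17.6207

493.2248 billion cells


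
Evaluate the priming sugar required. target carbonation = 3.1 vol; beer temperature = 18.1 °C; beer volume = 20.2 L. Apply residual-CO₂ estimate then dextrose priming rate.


residual = 14.695·(0.01821 + 0.09011·e^(−0.04·T));  sugar = (target − residual)·4.0·V
residual = 14.695·(0.01821 + 0.09011·e^(−0.04·18.1)) = 0.9096
sugar = (3.1 − 0.9096)·4.0·20.2

176.9872 g


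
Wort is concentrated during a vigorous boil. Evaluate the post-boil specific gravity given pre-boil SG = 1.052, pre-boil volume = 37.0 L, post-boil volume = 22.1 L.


SG_post = 1 + (SG_pre − 1)·V_pre/V_post
pts_pre = (1.052 − 1)·1000 = 52.0000
pts_post = 52.0000·37.0/22.1 = 87.0588
SG_post = 1 + 87.0588/1000

1.0871


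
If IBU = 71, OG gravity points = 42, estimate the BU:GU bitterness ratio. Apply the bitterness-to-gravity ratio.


BU:GU = IBU / OG_points
BU:GU = 71 / 42

1.6905


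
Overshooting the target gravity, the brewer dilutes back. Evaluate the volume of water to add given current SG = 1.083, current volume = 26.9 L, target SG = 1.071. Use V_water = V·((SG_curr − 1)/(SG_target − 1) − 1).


V_water = 26.9·((1.083 − 1)/(1.071 − 1) − 1)

4.5465 L


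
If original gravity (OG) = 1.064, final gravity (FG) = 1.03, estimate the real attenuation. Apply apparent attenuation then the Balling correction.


AA = (OG−FG)/(OG−1)·100;  RA = AA·0.8192
AA = (1.064 − 1.03)/(1.064 − 1)·100 = 53.1250
RA = 53.1250·0.8192

43.5200 %


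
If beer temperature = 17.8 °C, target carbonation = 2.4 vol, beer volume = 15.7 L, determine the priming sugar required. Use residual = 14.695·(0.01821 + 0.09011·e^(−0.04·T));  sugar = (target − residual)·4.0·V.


residual = 14.695·(0.01821 + 0.09011·e^(−0.04·17.8)) = 0.9173
sugar = (2.4 − 0.9173)·4.0·15.7

93.1127 g


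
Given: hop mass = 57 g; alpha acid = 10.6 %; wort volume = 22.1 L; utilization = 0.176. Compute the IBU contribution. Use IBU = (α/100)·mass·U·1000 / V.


IBU = (10.6/100)·57·0.176·1000 / 22.1

48.1173 IBU


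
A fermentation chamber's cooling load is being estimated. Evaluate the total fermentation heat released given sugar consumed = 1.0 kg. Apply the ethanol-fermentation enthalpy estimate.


Q = m_sugar · 590 kJ/kg
Q = 1.0 · 590

590.0000 kJ


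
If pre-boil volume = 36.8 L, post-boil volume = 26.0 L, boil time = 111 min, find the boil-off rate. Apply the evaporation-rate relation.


rate = (V_pre − V_post) / (t_min/60)
rate = (36.8 − 26.0) / (111/60)

5.8378 L/hr


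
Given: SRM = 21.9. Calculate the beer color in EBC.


EBC = SRM · 1.97
EBC = 21.9 · 1.97

43.1430 EBC


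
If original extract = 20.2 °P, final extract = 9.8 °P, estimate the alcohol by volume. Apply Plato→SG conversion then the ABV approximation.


SG = 259/(259 − P);  ABV = (OG − FG)·131.25
OG = 259/(259 − 20.2) = 1.0846
FG = 259/(259 − 9.8) = 1.0393
ABV = (1.0846 − 1.0393)·131.25

5.9409 % ABV


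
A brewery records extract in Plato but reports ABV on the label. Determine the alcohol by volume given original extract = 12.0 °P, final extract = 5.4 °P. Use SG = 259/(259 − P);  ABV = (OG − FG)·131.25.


OG = 259/(259 − 12.0) = 1.0486
FG = 259/(259 − 5.4) = 1.0213
ABV = (1.0486 − 1.0213)·131.25

3.5818 % ABV


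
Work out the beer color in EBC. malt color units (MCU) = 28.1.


SRM = 1.4922·MCU^0.6859;  EBC = SRM·1.97
SRM = 1.4922·28.1^0.6859 = 14.7060
EBC = 14.7060·1.97

28.9708 EBC


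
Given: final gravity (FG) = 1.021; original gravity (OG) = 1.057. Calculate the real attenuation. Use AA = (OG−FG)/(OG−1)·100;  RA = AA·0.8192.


AA = (1.057 − 1.021)/(1.057 − 1)·100 = 63.1579
RA = 63.1579·0.8192

51.7389 %


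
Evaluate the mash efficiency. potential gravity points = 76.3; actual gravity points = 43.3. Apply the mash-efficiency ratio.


efficiency = actual / potential × 100
efficiency = 43.3 / 76.3 × 100

56.7497 %


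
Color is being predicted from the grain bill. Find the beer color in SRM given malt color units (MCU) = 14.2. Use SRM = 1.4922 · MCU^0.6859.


SRM = 1.4922 · 14.2^0.6859

9.2083 SRM


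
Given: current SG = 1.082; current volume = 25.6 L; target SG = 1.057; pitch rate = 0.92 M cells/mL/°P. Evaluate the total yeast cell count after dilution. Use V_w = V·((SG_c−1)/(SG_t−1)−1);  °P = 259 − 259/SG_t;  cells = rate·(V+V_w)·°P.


V_w = 25.6·((1.082−1)/(1.057−1)−1) = 11.2281
V_final = 25.6 + 11.2281 = 36.8281
°P = 259 − 259/1.057 = 13.9669
cells = 0.92·36.8281·13.9669

473.2236 billion cells


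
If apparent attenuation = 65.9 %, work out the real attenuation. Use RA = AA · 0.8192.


RA = 65.9 · 0.8192

53.9853 %


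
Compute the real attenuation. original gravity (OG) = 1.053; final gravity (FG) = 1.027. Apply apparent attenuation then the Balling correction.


AA = (OG−FG)/(OG−1)·100;  RA = AA·0.8192
AA = (1.053 − 1.027)/(1.053 − 1)·100 = 49.0566
RA = 49.0566·0.8192

40.1872 %


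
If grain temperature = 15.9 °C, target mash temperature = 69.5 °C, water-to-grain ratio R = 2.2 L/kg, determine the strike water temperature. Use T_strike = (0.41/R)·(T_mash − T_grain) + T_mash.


T_strike = (0.41/2.2)·(69.5 − 15.9) + 69.5

79.4891 °C


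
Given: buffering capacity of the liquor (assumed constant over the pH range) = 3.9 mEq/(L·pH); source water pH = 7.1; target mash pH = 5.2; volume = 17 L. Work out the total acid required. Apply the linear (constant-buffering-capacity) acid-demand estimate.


acid = buffering capacity · (pH_source − pH_target) · V
acid = 3.9 · (7.1 − 5.2) · 17

125.9700 mEq


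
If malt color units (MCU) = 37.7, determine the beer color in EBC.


SRM = 1.4922·MCU^0.6859;  EBC = SRM·1.97
SRM = 1.4922·37.7^0.6859 = 17.9903
EBC = 17.9903·1.97

35.4410 EBC


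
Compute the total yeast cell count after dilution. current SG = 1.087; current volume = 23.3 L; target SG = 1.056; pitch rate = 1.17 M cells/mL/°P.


V_w = V·((SG_c−1)/(SG_t−1)−1);  °P = 259 − 259/SG_t;  cells = rate·(V+V_w)·°P
V_w = 23.3·((1.087−1)/(1.056−1)−1) = 12.8982
V_final = 23.3 + 12.8982 = 36.1982
°P = 259 − 259/1.056 = 13.7348
cells = 1.17·36.1982·13.7348

581.6971 billion cells


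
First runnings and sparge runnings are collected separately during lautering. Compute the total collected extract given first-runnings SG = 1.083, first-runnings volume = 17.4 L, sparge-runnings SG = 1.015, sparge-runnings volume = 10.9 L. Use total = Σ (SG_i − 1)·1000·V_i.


first = (1.083 − 1)·1000·17.4 = 1444.2000
sparge = (1.015 − 1)·1000·10.9 = 163.5000
total = 1444.2000 + 163.5000

1607.7000 gravity·L


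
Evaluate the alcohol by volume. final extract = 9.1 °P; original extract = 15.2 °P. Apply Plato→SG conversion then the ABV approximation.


SG = 259/(259 − P);  ABV = (OG − FG)·131.25
OG = 259/(259 − 15.2) = 1.0623
FG = 259/(259 − 9.1) = 1.0364
ABV = (1.0623 − 1.0364)·131.25

3.4035 % ABV


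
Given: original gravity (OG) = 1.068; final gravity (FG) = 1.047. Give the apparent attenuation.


AA = (OG − FG)/(OG − 1) · 100
AA = (1.068 − 1.047)/(1.068 − 1) · 100

30.8824 %


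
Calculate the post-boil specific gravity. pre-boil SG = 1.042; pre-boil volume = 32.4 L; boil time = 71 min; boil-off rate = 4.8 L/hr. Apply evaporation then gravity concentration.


V_post = V_pre − rate·(t/60);  SG_post = 1 + (SG_pre−1)·V_pre/V_post
V_post = 32.4 − 4.8·(71/60) = 26.7200
SG_post = 1 + (1.042 − 1)·32.4/26.7200

1.0509


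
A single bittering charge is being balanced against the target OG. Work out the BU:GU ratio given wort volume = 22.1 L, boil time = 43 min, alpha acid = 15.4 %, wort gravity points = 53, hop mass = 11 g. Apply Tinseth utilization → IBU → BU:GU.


U = 1.65·0.000125^(GP/1000)·(1−e^(−0.04t))/4.15;  IBU = (α/100)·m·U·1000/V;  BU:GU = IBU/GP
U = 1.65·0.000125^(53/1000)·(1−e^(−0.04·43))/4.15 = 0.2027
IBU = (15.4/100)·11·0.2027·1000/22.1 = 15.5382
BU:GU = 15.5382/53

0.2932


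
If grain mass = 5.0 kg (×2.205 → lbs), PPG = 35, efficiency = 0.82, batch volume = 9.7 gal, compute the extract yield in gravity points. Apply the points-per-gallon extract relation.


points = lbs × PPG × eff / vol
lbs = 5.0 × 2.205 = 11.0250
points = 11.0250 × 35 × 0.82 / 9.7

32.6204 points


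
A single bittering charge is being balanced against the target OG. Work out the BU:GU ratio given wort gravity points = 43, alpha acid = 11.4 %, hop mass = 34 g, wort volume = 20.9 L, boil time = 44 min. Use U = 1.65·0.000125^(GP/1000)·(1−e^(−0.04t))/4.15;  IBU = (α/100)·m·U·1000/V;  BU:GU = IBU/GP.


U = 1.65·0.000125^(43/1000)·(1−e^(−0.04·44))/4.15 = 0.2237
IBU = (11.4/100)·34·0.2237·1000/20.9 = 41.4808
BU:GU = 41.4808/43

0.9647
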